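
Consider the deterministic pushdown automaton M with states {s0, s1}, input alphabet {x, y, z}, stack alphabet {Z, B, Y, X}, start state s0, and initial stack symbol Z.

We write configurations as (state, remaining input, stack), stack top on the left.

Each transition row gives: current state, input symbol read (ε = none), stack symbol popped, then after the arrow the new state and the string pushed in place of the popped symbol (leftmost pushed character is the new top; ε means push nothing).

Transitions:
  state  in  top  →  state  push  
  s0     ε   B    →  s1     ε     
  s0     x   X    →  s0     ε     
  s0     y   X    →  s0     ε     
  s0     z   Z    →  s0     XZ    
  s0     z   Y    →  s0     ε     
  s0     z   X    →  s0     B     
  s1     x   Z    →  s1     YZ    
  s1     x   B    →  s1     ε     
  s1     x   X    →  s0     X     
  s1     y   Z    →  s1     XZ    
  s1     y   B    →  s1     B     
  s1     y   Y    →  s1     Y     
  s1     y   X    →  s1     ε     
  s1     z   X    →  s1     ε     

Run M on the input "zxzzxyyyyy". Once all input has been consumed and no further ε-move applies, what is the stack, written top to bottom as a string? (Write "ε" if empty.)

YZ

(s0, zxzzxyyyyy, Z)
  read z, top Z: go to s0, push XZ → (s0, xzzxyyyyy, XZ)
  read x, top X: go to s0, push ε → (s0, zzxyyyyy, Z)
  read z, top Z: go to s0, push XZ → (s0, zxyyyyy, XZ)
  read z, top X: go to s0, push B → (s0, xyyyyy, BZ)
  ε-move, top B: go to s1, push ε → (s1, xyyyyy, Z)
  read x, top Z: go to s1, push YZ → (s1, yyyyy, YZ)
  read y, top Y: go to s1, push Y → (s1, yyyy, YZ)
  read y, top Y: go to s1, push Y → (s1, yyy, YZ)
  read y, top Y: go to s1, push Y → (s1, yy, YZ)
  read y, top Y: go to s1, push Y → (s1, y, YZ)
  read y, top Y: go to s1, push Y → (s1, ε, YZ)
All input consumed in state s1 with stack YZ.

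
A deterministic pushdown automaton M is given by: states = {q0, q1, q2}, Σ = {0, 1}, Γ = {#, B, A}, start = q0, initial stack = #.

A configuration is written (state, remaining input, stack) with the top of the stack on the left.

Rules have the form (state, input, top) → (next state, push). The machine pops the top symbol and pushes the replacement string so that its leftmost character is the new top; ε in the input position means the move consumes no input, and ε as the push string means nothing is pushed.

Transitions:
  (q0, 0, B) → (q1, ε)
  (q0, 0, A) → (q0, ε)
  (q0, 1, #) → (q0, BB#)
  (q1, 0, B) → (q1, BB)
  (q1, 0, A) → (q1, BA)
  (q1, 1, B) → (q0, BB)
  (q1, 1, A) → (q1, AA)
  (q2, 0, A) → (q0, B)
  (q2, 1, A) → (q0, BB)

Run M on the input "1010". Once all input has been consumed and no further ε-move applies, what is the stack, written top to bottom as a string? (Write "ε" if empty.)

B#

(q0, 1010, #)
  read 1, top #: go to q0, push BB# → (q0, 010, BB#)
  read 0, top B: go to q1, push ε → (q1, 10, B#)
  read 1, top B: go to q0, push BB → (q0, 0, BB#)
  read 0, top B: go to q1, push ε → (q1, ε, B#)
All input consumed in state q1 with stack B#.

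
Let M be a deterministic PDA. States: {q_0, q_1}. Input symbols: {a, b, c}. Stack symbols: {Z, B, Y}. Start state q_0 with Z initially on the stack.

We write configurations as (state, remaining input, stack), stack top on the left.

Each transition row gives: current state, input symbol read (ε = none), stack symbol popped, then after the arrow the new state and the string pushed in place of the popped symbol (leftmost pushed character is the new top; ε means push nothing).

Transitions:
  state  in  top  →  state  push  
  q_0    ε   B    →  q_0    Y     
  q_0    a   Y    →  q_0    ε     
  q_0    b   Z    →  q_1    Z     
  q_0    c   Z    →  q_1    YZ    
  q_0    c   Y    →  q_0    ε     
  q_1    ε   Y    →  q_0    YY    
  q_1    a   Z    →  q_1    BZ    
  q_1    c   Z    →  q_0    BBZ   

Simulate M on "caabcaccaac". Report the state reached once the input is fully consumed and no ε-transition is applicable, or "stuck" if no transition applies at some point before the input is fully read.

(q_0, caabcaccaac, Z)
  read c, top Z: go to q_1, push YZ → (q_1, aabcaccaac, YZ)
  ε-move, top Y: go to q_0, push YY → (q_0, aabcaccaac, YYZ)
  read a, top Y: go to q_0, push ε → (q_0, abcaccaac, YZ)
  read a, top Y: go to q_0, push ε → (q_0, bcaccaac, Z)
  read b, top Z: go to q_1, push Z → (q_1, caccaac, Z)
  read c, top Z: go to q_0, push BBZ → (q_0, accaac, BBZ)
  ε-move, top B: go to q_0, push Y → (q_0, accaac, YBZ)
  read a, top Y: go to q_0, push ε → (q_0, ccaac, BZ)
  ε-move, top B: go to q_0, push Y → (q_0, ccaac, YZ)
  read c, top Y: go to q_0, push ε → (q_0, caac, Z)
  read c, top Z: go to q_1, push YZ → (q_1, aac, YZ)
  ε-move, top Y: go to q_0, push YY → (q_0, aac, YYZ)
  read a, top Y: go to q_0, push ε → (q_0, ac, YZ)
  read a, top Y: go to q_0, push ε → (q_0, c, Z)
  read c, top Z: go to q_1, push YZ → (q_1, ε, YZ)
  ε-move, top Y: go to q_0, push YY → (q_0, ε, YYZ)
All input consumed; M is in state q_0.

q_0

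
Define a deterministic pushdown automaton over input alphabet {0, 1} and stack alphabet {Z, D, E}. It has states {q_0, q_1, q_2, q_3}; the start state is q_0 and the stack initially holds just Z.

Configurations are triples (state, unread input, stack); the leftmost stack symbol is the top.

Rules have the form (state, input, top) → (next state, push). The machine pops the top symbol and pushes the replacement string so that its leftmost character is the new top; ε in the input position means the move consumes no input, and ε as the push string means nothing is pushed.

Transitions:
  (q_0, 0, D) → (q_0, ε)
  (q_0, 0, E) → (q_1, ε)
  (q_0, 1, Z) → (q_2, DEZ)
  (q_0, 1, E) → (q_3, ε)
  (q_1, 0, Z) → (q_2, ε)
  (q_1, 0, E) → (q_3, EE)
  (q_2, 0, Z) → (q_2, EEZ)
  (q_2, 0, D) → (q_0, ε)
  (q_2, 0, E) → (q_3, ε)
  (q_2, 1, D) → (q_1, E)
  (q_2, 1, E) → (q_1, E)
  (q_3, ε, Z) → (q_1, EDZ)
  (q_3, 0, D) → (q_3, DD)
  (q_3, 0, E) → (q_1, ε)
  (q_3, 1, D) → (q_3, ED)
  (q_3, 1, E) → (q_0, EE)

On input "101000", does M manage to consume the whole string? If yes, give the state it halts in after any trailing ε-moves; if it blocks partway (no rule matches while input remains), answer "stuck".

q_3

(q_0, 101000, Z)
  read 1, top Z: go to q_2, push DEZ → (q_2, 01000, DEZ)
  read 0, top D: go to q_0, push ε → (q_0, 1000, EZ)
  read 1, top E: go to q_3, push ε → (q_3, 000, Z)
  ε-move, top Z: go to q_1, push EDZ → (q_1, 000, EDZ)
  read 0, top E: go to q_3, push EE → (q_3, 00, EEDZ)
  read 0, top E: go to q_1, push ε → (q_1, 0, EDZ)
  read 0, top E: go to q_3, push EE → (q_3, ε, EEDZ)
All input consumed; M is in state q_3.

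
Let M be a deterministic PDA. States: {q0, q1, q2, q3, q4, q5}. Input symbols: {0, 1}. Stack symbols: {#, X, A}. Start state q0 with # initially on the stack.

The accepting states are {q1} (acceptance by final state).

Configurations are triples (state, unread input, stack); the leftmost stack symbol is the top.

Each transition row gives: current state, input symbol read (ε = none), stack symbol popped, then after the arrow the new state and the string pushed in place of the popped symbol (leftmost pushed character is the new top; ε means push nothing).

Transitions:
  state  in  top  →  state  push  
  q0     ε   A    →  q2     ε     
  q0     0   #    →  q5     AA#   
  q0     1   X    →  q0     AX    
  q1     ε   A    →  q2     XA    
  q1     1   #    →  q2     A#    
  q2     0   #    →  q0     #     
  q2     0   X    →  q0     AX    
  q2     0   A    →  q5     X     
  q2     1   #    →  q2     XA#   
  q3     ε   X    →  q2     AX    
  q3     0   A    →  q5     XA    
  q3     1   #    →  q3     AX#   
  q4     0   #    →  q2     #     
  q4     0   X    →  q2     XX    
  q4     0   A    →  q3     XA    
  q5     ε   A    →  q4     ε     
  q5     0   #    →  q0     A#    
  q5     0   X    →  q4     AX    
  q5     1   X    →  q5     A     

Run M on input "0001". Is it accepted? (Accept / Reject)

(q0, 0001, #) ⊢ (q5, 001, AA#) ⊢ (q4, 001, A#) ⊢ (q3, 01, XA#) ⊢ (q2, 01, AXA#) ⊢ (q5, 1, XXA#) ⊢ (q5, ε, AXA#) ⊢ (q4, ε, XA#)
All input consumed; state q4 ∉ F and no further ε-move applies.

Reject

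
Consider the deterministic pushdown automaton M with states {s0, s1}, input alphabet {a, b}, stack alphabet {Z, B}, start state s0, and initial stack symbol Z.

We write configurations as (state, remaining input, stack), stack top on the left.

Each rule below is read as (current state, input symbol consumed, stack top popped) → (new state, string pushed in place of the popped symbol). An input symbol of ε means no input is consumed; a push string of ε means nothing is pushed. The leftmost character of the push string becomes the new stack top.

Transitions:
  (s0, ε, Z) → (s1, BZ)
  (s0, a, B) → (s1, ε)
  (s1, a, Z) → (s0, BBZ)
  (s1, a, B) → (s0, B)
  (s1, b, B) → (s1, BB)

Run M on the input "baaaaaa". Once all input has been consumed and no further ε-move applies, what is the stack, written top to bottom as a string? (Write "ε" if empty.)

(s0, baaaaaa, Z)
  ε-move, top Z: go to s1, push BZ → (s1, baaaaaa, BZ)
  read b, top B: go to s1, push BB → (s1, aaaaaa, BBZ)
  read a, top B: go to s0, push B → (s0, aaaaa, BBZ)
  read a, top B: go to s1, push ε → (s1, aaaa, BZ)
  read a, top B: go to s0, push B → (s0, aaa, BZ)
  read a, top B: go to s1, push ε → (s1, aa, Z)
  read a, top Z: go to s0, push BBZ → (s0, a, BBZ)
  read a, top B: go to s1, push ε → (s1, ε, BZ)
All input consumed in state s1 with stack BZ.

BZ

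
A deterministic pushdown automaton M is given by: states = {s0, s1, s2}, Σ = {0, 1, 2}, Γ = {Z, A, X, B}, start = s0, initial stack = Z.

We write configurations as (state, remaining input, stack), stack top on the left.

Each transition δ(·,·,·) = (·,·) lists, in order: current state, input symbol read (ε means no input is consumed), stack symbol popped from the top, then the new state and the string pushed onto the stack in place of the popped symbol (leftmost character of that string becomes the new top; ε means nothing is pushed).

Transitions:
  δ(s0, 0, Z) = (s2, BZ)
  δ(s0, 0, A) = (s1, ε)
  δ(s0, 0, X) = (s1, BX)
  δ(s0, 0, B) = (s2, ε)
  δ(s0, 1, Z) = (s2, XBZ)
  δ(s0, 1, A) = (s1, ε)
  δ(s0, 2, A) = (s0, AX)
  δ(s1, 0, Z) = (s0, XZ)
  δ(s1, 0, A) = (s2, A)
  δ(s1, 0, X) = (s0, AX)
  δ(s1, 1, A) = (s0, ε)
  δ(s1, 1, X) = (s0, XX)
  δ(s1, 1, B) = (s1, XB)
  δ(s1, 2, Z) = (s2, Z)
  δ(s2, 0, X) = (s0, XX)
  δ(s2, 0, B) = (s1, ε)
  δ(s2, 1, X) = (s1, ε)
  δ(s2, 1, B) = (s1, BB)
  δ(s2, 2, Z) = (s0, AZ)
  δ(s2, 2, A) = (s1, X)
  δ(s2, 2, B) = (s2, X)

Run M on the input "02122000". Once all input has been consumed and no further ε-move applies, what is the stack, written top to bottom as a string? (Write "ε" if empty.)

BXZ

(s0, 02122000, Z)
  read 0, top Z: go to s2, push BZ → (s2, 2122000, BZ)
  read 2, top B: go to s2, push X → (s2, 122000, XZ)
  read 1, top X: go to s1, push ε → (s1, 22000, Z)
  read 2, top Z: go to s2, push Z → (s2, 2000, Z)
  read 2, top Z: go to s0, push AZ → (s0, 000, AZ)
  read 0, top A: go to s1, push ε → (s1, 00, Z)
  read 0, top Z: go to s0, push XZ → (s0, 0, XZ)
  read 0, top X: go to s1, push BX → (s1, ε, BXZ)
All input consumed in state s1 with stack BXZ.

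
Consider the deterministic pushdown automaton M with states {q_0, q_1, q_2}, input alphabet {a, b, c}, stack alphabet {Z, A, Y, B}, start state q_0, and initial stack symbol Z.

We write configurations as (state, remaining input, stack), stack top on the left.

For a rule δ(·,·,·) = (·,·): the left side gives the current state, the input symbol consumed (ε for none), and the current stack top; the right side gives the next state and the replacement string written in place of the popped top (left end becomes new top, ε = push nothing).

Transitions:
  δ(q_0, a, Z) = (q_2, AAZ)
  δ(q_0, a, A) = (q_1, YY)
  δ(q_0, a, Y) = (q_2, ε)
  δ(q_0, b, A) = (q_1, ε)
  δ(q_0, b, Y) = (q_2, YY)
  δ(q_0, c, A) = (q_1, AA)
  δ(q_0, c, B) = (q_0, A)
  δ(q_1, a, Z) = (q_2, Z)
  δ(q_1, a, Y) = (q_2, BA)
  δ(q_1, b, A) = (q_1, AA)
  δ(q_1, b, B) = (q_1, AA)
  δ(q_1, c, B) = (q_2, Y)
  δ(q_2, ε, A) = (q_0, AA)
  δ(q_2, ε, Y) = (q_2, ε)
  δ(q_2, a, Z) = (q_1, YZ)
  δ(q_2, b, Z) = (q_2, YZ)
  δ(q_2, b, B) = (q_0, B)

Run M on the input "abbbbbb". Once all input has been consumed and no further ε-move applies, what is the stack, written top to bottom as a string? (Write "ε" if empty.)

(q_0, abbbbbb, Z)
  read a, top Z: go to q_2, push AAZ → (q_2, bbbbbb, AAZ)
  ε-move, top A: go to q_0, push AA → (q_0, bbbbbb, AAAZ)
  read b, top A: go to q_1, push ε → (q_1, bbbbb, AAZ)
  read b, top A: go to q_1, push AA → (q_1, bbbb, AAAZ)
  read b, top A: go to q_1, push AA → (q_1, bbb, AAAAZ)
  read b, top A: go to q_1, push AA → (q_1, bb, AAAAAZ)
  read b, top A: go to q_1, push AA → (q_1, b, AAAAAAZ)
  read b, top A: go to q_1, push AA → (q_1, ε, AAAAAAAZ)
All input consumed in state q_1 with stack AAAAAAAZ.

AAAAAAAZ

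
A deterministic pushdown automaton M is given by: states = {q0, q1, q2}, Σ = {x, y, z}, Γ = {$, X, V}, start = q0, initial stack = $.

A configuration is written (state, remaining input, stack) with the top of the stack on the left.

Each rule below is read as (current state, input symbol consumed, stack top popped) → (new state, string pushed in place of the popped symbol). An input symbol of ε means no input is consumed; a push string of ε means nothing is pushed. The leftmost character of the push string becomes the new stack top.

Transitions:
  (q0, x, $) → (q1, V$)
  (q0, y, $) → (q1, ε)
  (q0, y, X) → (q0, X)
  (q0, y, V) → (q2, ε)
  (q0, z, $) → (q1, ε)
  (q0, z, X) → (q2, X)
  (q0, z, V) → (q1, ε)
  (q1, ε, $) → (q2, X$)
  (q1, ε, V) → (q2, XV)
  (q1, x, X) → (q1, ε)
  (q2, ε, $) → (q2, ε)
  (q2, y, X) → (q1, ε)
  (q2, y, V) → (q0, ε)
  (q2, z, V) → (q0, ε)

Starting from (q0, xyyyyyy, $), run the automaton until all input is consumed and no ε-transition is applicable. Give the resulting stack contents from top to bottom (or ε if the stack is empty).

XV$

(q0, xyyyyyy, $) ⊢ (q1, yyyyyy, V$) ⊢ (q2, yyyyyy, XV$) ⊢ (q1, yyyyy, V$) ⊢ (q2, yyyyy, XV$) ⊢ (q1, yyyy, V$) ⊢ (q2, yyyy, XV$) ⊢ (q1, yyy, V$) ⊢ (q2, yyy, XV$) ⊢ (q1, yy, V$) ⊢ (q2, yy, XV$) ⊢ (q1, y, V$) ⊢ (q2, y, XV$) ⊢ (q1, ε, V$) ⊢ (q2, ε, XV$)
All input consumed in state q2 with stack XV$.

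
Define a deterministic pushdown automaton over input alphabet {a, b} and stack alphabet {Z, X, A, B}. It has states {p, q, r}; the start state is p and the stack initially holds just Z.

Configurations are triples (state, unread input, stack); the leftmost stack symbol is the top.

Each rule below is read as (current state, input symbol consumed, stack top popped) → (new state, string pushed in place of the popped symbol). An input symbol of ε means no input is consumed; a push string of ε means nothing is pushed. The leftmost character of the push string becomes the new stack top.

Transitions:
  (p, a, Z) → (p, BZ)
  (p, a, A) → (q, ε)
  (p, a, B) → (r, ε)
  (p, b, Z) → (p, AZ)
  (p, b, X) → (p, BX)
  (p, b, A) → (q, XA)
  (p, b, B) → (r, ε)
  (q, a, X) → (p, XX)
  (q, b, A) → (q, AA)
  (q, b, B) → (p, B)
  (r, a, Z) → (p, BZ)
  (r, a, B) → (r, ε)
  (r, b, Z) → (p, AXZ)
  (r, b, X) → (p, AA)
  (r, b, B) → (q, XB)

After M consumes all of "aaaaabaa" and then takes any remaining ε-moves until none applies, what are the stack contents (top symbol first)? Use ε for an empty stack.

(p, aaaaabaa, Z) ⊢ (p, aaaabaa, BZ) ⊢ (r, aaabaa, Z) ⊢ (p, aabaa, BZ) ⊢ (r, abaa, Z) ⊢ (p, baa, BZ) ⊢ (r, aa, Z) ⊢ (p, a, BZ) ⊢ (r, ε, Z)
All input consumed in state r with stack Z.

Z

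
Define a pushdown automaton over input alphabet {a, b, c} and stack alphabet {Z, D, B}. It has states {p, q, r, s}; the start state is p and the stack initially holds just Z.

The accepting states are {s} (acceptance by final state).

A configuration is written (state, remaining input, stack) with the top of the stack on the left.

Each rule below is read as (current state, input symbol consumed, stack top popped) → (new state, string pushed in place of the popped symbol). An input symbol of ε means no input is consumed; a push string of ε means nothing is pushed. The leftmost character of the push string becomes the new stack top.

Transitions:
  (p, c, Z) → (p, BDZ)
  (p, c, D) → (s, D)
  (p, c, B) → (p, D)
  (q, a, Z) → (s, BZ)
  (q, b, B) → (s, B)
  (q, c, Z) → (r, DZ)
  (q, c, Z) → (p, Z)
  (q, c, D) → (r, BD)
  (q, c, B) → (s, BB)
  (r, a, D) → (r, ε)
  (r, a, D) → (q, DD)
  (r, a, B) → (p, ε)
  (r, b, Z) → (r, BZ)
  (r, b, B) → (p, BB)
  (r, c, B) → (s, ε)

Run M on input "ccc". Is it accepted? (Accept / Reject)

Accept

One accepting computation: (p, ccc, Z) ⊢ (p, cc, BDZ) ⊢ (p, c, DDZ) ⊢ (s, ε, DDZ)
All input consumed and state s ∈ F.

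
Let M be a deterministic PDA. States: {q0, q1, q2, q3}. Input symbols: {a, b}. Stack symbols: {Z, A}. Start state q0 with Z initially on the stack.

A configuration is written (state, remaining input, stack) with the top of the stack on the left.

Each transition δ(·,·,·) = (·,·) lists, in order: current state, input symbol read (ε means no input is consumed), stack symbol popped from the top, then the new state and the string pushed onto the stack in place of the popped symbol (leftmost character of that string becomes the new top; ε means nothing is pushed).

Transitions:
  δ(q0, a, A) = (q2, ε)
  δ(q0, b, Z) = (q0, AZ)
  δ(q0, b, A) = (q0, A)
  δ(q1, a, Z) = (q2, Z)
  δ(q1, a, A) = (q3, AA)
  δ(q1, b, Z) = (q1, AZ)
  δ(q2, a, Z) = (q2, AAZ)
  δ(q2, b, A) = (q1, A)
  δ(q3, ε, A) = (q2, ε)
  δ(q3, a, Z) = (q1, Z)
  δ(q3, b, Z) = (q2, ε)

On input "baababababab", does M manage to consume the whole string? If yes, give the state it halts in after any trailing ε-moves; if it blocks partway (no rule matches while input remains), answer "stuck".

(q0, baababababab, Z) ⊢ (q0, aababababab, AZ) ⊢ (q2, ababababab, Z) ⊢ (q2, babababab, AAZ) ⊢ (q1, abababab, AAZ) ⊢ (q3, bababab, AAAZ) ⊢ (q2, bababab, AAZ) ⊢ (q1, ababab, AAZ) ⊢ (q3, babab, AAAZ) ⊢ (q2, babab, AAZ) ⊢ (q1, abab, AAZ) ⊢ (q3, bab, AAAZ) ⊢ (q2, bab, AAZ) ⊢ (q1, ab, AAZ) ⊢ (q3, b, AAAZ) ⊢ (q2, b, AAZ) ⊢ (q1, ε, AAZ)
All input consumed; M is in state q1.

q1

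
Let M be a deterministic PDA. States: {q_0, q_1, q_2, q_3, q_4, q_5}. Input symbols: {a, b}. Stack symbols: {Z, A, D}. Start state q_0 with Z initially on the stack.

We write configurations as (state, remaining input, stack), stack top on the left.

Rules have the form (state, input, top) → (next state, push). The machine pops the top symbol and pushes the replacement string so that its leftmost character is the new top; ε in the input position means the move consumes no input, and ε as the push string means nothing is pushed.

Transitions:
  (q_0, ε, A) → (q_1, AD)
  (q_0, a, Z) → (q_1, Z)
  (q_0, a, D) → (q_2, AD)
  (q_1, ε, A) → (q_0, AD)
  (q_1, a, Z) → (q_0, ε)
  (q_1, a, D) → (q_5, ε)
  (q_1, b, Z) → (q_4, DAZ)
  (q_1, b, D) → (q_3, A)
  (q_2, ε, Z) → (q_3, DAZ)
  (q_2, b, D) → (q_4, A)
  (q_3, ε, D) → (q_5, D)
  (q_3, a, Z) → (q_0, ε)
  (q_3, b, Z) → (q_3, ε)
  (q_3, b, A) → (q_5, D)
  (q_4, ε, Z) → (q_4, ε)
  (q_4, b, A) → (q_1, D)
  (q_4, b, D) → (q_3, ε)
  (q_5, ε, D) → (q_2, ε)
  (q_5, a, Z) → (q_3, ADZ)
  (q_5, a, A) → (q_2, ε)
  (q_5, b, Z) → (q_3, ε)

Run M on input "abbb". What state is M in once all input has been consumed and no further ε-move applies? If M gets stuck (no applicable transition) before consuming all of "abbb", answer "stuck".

(q_0, abbb, Z)
  read a, top Z: go to q_1, push Z → (q_1, bbb, Z)
  read b, top Z: go to q_4, push DAZ → (q_4, bb, DAZ)
  read b, top D: go to q_3, push ε → (q_3, b, AZ)
  read b, top A: go to q_5, push D → (q_5, ε, DZ)
  ε-move, top D: go to q_2, push ε → (q_2, ε, Z)
  ε-move, top Z: go to q_3, push DAZ → (q_3, ε, DAZ)
  ε-move, top D: go to q_5, push D → (q_5, ε, DAZ)
  ε-move, top D: go to q_2, push ε → (q_2, ε, AZ)
All input consumed; M is in state q_2.

q_2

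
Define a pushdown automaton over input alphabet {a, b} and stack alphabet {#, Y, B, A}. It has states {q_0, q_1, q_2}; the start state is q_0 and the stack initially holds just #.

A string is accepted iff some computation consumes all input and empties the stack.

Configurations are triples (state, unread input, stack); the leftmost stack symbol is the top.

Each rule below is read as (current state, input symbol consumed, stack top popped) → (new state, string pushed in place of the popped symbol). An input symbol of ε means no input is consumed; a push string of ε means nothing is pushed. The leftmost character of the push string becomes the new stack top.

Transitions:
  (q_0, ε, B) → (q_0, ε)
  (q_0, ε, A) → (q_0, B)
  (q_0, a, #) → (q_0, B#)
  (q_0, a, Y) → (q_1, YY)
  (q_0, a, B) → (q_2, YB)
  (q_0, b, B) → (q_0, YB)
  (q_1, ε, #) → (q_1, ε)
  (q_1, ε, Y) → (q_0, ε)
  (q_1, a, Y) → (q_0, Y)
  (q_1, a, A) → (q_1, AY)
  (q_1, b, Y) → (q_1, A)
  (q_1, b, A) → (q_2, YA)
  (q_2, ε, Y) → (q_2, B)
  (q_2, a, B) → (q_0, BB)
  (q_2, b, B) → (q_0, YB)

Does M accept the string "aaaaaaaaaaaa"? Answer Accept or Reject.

Reject

No computation consumes all input and empties the stack.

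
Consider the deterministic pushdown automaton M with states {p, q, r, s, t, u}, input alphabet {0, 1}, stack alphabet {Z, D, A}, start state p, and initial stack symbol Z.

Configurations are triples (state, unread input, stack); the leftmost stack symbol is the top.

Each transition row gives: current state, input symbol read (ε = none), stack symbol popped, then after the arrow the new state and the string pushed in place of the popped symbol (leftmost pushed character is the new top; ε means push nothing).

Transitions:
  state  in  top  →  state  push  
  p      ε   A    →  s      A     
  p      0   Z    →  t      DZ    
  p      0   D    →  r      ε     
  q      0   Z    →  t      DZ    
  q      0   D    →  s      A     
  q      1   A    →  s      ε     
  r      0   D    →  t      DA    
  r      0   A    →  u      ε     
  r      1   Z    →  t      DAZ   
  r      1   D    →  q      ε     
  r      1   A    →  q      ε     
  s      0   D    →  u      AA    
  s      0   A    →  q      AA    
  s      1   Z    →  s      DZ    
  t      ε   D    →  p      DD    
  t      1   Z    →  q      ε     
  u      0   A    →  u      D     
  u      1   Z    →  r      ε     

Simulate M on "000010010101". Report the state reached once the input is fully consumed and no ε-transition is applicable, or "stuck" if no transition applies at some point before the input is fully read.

(p, 000010010101, Z)
  read 0, top Z: go to t, push DZ → (t, 00010010101, DZ)
  ε-move, top D: go to p, push DD → (p, 00010010101, DDZ)
  read 0, top D: go to r, push ε → (r, 0010010101, DZ)
  read 0, top D: go to t, push DA → (t, 010010101, DAZ)
  ε-move, top D: go to p, push DD → (p, 010010101, DDAZ)
  read 0, top D: go to r, push ε → (r, 10010101, DAZ)
  read 1, top D: go to q, push ε → (q, 0010101, AZ)
No transition for (q, 0, top A); M blocks with input 0010101 remaining.

stuck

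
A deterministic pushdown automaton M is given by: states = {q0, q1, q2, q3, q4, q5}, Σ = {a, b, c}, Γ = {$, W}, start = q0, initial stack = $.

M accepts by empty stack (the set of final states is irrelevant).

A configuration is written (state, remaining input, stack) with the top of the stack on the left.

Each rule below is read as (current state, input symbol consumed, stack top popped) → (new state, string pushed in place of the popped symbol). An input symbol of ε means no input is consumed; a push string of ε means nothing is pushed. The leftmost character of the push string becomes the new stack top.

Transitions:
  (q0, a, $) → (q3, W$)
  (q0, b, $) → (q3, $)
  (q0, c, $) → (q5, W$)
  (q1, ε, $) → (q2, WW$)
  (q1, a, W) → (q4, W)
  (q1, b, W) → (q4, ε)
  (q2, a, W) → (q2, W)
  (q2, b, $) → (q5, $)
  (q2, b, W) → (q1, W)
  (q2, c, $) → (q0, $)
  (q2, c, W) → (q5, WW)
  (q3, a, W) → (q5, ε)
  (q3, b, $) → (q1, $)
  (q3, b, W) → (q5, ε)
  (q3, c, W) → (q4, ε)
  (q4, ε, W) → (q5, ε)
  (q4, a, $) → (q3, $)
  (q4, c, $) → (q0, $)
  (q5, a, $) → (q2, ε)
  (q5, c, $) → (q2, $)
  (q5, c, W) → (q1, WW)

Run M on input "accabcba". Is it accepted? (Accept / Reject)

Accept

(q0, accabcba, $)
  read a, top $: go to q3, push W$ → (q3, ccabcba, W$)
  read c, top W: go to q4, push ε → (q4, cabcba, $)
  read c, top $: go to q0, push $ → (q0, abcba, $)
  read a, top $: go to q3, push W$ → (q3, bcba, W$)
  read b, top W: go to q5, push ε → (q5, cba, $)
  read c, top $: go to q2, push $ → (q2, ba, $)
  read b, top $: go to q5, push $ → (q5, a, $)
  read a, top $: go to q2, push ε → (q2, ε, ε)
All input consumed and the stack is empty.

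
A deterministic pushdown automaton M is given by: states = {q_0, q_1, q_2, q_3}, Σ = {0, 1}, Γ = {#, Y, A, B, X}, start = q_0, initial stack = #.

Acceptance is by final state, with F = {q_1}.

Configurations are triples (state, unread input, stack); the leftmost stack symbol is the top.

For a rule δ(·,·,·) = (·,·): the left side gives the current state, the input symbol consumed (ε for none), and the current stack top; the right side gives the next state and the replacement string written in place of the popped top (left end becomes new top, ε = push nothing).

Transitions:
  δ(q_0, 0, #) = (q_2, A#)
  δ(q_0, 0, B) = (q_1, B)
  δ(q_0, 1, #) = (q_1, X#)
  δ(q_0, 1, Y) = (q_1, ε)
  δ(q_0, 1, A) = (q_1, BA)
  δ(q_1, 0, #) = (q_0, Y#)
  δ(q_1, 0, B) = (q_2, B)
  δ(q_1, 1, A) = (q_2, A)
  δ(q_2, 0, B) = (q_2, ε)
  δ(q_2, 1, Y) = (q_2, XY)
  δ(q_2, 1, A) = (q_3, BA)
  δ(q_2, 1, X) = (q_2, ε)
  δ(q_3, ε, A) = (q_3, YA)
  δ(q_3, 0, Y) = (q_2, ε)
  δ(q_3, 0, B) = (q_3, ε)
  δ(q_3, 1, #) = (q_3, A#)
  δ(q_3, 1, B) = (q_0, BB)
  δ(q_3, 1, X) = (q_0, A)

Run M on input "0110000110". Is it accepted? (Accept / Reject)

(q_0, 0110000110, #) ⊢ (q_2, 110000110, A#) ⊢ (q_3, 10000110, BA#) ⊢ (q_0, 0000110, BBA#) ⊢ (q_1, 000110, BBA#) ⊢ (q_2, 00110, BBA#) ⊢ (q_2, 0110, BA#) ⊢ (q_2, 110, A#) ⊢ (q_3, 10, BA#) ⊢ (q_0, 0, BBA#) ⊢ (q_1, ε, BBA#)
All input consumed; state q_1 ∈ F.

Accept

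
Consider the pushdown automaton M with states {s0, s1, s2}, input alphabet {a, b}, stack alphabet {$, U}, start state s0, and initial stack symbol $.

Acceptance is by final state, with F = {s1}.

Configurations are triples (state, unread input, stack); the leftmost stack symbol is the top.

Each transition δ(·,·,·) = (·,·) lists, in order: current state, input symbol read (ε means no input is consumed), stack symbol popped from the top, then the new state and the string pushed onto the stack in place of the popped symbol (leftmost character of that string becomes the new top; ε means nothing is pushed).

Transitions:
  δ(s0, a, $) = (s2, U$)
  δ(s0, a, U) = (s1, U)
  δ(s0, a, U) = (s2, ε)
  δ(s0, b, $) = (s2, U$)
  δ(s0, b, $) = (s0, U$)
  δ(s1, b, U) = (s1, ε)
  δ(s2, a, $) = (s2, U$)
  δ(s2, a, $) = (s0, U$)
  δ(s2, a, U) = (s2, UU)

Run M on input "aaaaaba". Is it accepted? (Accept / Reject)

Reject

No computation consumes all input and reaches a final state.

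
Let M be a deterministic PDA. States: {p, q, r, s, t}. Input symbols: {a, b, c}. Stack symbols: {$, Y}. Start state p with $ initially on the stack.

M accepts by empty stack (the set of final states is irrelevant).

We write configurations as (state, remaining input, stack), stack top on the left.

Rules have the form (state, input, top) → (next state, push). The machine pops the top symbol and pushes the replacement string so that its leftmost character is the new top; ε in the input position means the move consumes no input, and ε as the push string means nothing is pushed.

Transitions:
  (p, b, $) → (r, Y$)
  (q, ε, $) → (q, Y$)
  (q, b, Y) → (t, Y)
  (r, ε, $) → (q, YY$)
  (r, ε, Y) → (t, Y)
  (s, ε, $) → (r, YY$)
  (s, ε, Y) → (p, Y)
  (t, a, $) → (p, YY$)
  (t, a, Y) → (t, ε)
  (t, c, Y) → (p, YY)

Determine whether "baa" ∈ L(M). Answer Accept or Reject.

Reject

(p, baa, $)
  read b, top $: go to r, push Y$ → (r, aa, Y$)
  ε-move, top Y: go to t, push Y → (t, aa, Y$)
  read a, top Y: go to t, push ε → (t, a, $)
  read a, top $: go to p, push YY$ → (p, ε, YY$)
All input consumed; stack is YY$, not empty, and no further ε-move applies.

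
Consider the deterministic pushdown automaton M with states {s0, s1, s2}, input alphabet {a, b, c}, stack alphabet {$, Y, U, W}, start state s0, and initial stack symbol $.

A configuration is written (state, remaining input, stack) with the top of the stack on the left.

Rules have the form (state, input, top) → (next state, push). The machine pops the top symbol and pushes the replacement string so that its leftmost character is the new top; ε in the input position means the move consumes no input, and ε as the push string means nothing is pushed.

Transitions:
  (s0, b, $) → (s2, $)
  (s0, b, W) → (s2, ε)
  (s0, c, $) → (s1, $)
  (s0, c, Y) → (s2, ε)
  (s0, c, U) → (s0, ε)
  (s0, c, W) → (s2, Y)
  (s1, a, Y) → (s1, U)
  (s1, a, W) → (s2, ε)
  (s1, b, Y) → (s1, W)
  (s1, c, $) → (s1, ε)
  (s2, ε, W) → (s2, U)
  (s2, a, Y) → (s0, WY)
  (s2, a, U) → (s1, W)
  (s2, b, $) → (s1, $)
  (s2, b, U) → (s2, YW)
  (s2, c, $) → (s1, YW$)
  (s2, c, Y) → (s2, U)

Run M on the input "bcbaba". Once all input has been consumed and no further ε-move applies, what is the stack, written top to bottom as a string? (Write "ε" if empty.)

WYW$

(s0, bcbaba, $)
  read b, top $: go to s2, push $ → (s2, cbaba, $)
  read c, top $: go to s1, push YW$ → (s1, baba, YW$)
  read b, top Y: go to s1, push W → (s1, aba, WW$)
  read a, top W: go to s2, push ε → (s2, ba, W$)
  ε-move, top W: go to s2, push U → (s2, ba, U$)
  read b, top U: go to s2, push YW → (s2, a, YW$)
  read a, top Y: go to s0, push WY → (s0, ε, WYW$)
All input consumed in state s0 with stack WYW$.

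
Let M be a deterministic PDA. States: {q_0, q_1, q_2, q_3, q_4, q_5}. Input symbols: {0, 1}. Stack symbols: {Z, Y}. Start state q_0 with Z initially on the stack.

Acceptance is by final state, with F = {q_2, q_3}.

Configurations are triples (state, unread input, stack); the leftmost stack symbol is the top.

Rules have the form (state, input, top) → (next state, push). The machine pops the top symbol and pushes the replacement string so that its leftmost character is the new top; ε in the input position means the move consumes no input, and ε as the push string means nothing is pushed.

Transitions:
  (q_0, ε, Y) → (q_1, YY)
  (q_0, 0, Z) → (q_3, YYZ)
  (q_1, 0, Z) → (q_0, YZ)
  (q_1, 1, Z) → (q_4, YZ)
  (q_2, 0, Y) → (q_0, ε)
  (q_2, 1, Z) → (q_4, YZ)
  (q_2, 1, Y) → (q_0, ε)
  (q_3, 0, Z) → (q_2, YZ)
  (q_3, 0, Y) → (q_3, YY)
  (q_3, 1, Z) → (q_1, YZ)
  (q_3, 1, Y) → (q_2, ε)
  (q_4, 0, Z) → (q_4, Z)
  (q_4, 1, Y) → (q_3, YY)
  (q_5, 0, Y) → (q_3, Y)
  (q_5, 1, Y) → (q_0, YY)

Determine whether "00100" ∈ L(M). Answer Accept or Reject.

Reject

(q_0, 00100, Z)
  read 0, top Z: go to q_3, push YYZ → (q_3, 0100, YYZ)
  read 0, top Y: go to q_3, push YY → (q_3, 100, YYYZ)
  read 1, top Y: go to q_2, push ε → (q_2, 00, YYZ)
  read 0, top Y: go to q_0, push ε → (q_0, 0, YZ)
  ε-move, top Y: go to q_1, push YY → (q_1, 0, YYZ)
No transition applies at (q_1, 0, YYZ); input not fully consumed.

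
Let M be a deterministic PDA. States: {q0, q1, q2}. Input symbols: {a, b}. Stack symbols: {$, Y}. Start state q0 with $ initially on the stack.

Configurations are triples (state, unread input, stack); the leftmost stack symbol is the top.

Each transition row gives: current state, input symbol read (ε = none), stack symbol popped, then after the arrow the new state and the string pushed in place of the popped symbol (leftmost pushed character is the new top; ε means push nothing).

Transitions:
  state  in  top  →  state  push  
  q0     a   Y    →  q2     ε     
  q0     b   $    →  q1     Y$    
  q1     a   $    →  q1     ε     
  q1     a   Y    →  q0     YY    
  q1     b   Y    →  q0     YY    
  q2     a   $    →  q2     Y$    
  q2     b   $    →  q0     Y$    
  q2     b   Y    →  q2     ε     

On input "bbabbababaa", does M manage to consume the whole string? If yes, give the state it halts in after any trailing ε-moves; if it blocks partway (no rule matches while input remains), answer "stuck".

(q0, bbabbababaa, $)
  read b, top $: go to q1, push Y$ → (q1, babbababaa, Y$)
  read b, top Y: go to q0, push YY → (q0, abbababaa, YY$)
  read a, top Y: go to q2, push ε → (q2, bbababaa, Y$)
  read b, top Y: go to q2, push ε → (q2, bababaa, $)
  read b, top $: go to q0, push Y$ → (q0, ababaa, Y$)
  read a, top Y: go to q2, push ε → (q2, babaa, $)
  read b, top $: go to q0, push Y$ → (q0, abaa, Y$)
  read a, top Y: go to q2, push ε → (q2, baa, $)
  read b, top $: go to q0, push Y$ → (q0, aa, Y$)
  read a, top Y: go to q2, push ε → (q2, a, $)
  read a, top $: go to q2, push Y$ → (q2, ε, Y$)
All input consumed; M is in state q2.

q2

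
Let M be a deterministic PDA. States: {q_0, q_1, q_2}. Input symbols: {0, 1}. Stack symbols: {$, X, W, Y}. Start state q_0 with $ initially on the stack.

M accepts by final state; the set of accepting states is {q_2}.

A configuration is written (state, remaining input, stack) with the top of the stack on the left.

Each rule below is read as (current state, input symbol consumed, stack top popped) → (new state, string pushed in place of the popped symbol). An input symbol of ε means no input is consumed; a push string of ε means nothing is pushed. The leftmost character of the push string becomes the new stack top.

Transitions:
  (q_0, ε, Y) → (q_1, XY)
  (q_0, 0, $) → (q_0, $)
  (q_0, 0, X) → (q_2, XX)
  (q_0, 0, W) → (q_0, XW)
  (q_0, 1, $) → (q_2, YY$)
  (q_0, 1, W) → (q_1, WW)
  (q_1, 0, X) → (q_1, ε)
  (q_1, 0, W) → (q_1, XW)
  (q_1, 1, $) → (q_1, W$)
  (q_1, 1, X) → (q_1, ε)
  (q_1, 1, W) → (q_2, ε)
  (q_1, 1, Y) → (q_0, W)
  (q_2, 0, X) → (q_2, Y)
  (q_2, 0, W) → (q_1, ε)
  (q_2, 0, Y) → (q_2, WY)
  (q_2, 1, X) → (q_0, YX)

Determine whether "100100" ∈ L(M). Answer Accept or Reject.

(q_0, 100100, $)
  read 1, top $: go to q_2, push YY$ → (q_2, 00100, YY$)
  read 0, top Y: go to q_2, push WY → (q_2, 0100, WYY$)
  read 0, top W: go to q_1, push ε → (q_1, 100, YY$)
  read 1, top Y: go to q_0, push W → (q_0, 00, WY$)
  read 0, top W: go to q_0, push XW → (q_0, 0, XWY$)
  read 0, top X: go to q_2, push XX → (q_2, ε, XXWY$)
All input consumed; state q_2 ∈ F.

Accept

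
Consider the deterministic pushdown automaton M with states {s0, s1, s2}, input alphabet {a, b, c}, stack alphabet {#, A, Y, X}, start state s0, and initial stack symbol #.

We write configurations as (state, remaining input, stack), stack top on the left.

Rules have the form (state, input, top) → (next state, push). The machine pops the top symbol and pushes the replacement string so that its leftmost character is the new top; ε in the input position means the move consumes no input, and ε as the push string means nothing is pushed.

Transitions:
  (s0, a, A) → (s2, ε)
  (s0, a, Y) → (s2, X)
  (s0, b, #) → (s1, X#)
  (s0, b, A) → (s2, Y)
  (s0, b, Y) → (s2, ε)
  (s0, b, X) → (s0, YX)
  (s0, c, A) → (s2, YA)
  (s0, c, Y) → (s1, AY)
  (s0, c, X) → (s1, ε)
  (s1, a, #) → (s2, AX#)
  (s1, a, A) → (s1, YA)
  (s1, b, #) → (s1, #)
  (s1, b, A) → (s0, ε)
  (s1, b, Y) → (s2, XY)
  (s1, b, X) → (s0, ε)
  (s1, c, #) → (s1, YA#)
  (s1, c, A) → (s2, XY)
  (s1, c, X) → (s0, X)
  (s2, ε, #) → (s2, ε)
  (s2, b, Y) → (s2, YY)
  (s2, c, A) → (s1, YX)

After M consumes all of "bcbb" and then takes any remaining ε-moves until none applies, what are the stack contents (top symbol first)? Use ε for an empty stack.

X#

(s0, bcbb, #) ⊢ (s1, cbb, X#) ⊢ (s0, bb, X#) ⊢ (s0, b, YX#) ⊢ (s2, ε, X#)
All input consumed in state s2 with stack X#.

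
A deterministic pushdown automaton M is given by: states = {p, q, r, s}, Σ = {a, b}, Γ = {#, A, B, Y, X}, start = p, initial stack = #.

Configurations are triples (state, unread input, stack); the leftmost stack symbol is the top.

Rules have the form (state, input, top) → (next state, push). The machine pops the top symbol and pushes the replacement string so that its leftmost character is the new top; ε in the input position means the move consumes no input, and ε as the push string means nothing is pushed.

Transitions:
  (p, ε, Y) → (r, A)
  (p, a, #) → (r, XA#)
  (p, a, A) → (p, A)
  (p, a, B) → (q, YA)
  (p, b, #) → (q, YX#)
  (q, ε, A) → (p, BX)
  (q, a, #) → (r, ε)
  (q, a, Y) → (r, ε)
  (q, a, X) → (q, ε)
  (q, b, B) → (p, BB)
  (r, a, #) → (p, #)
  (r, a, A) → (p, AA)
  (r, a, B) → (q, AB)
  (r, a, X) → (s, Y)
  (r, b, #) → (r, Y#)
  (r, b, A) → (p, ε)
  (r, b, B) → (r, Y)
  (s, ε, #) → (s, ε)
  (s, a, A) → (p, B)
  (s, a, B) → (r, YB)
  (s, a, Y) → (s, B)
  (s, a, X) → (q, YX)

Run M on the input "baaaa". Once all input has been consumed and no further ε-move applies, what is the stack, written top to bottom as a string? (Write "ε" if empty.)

(p, baaaa, #) ⊢ (q, aaaa, YX#) ⊢ (r, aaa, X#) ⊢ (s, aa, Y#) ⊢ (s, a, B#) ⊢ (r, ε, YB#)
All input consumed in state r with stack YB#.

YB#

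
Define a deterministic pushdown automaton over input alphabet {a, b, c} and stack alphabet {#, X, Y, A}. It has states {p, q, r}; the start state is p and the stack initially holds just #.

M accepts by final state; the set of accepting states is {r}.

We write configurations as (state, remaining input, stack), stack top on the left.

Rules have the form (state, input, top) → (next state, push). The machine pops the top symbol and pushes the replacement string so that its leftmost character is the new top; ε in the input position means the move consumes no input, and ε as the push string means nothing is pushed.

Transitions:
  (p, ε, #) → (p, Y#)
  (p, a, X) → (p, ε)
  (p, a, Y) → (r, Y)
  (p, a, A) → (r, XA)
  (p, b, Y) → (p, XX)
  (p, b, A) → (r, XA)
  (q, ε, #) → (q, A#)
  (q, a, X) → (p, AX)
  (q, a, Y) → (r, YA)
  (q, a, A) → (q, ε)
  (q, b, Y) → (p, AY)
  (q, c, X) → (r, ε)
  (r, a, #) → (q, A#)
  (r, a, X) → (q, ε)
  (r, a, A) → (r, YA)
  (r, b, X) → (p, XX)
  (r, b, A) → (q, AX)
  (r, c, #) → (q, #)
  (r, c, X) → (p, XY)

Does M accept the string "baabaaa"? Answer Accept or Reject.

(p, baabaaa, #)
  ε-move, top #: go to p, push Y# → (p, baabaaa, Y#)
  read b, top Y: go to p, push XX → (p, aabaaa, XX#)
  read a, top X: go to p, push ε → (p, abaaa, X#)
  read a, top X: go to p, push ε → (p, baaa, #)
  ε-move, top #: go to p, push Y# → (p, baaa, Y#)
  read b, top Y: go to p, push XX → (p, aaa, XX#)
  read a, top X: go to p, push ε → (p, aa, X#)
  read a, top X: go to p, push ε → (p, a, #)
  ε-move, top #: go to p, push Y# → (p, a, Y#)
  read a, top Y: go to r, push Y → (r, ε, Y#)
All input consumed; state r ∈ F.

Accept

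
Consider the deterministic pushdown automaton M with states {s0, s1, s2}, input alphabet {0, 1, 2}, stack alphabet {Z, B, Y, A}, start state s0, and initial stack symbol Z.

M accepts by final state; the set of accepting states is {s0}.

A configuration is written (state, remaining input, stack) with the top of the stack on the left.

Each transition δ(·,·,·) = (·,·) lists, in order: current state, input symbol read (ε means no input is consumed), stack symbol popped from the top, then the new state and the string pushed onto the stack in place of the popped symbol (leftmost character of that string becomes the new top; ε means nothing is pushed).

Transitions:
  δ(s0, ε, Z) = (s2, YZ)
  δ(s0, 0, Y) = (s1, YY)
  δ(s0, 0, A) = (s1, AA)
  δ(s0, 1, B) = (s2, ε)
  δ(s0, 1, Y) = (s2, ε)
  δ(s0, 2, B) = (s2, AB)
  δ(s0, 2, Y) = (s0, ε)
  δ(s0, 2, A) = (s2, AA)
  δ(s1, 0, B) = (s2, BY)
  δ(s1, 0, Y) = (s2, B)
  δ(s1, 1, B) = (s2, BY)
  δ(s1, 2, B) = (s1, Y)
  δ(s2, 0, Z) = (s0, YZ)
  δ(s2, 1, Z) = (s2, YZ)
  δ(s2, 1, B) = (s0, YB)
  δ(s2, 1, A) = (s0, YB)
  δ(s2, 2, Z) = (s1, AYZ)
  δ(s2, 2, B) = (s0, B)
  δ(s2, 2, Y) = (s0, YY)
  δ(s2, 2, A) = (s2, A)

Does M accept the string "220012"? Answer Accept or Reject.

Accept

(s0, 220012, Z)
  ε-move, top Z: go to s2, push YZ → (s2, 220012, YZ)
  read 2, top Y: go to s0, push YY → (s0, 20012, YYZ)
  read 2, top Y: go to s0, push ε → (s0, 0012, YZ)
  read 0, top Y: go to s1, push YY → (s1, 012, YYZ)
  read 0, top Y: go to s2, push B → (s2, 12, BYZ)
  read 1, top B: go to s0, push YB → (s0, 2, YBYZ)
  read 2, top Y: go to s0, push ε → (s0, ε, BYZ)
All input consumed; state s0 ∈ F.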